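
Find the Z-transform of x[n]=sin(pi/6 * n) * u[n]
Z{sin(w0 * n) * u[n]}=z * sin(w0)/(z^2-2z * cos(w0)+1)
With w0=pi/6: X(z)=z * sin(pi/6)/(z^2-2z * cos(pi/6)+1)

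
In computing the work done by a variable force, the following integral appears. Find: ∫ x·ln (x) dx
By parts: u = ln(x), dv = x dx
du = 1/x dx, v = x^2/2
= x^2·ln(x)/2 - ∫ x/2 dx
= x^2·ln(x)/2 - x^2/4 + C

Answer: x^2(ln(x)/2 - 1/4) + C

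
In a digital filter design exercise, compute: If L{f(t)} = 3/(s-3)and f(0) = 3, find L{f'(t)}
L{f'(t)}=s·F(s) - f(0)=3s/(s-3)-3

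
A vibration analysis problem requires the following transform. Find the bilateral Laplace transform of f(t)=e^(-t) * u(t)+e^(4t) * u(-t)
For e^(-t)*u(t): L=1/(s + 1), Re(s) > -1
For e^(4t)*u(-t): L=-1/(s-4), Re(s) < 4
Combined: F(s)=1/(s + 1) - 1/(s-4), -1 < Re(s) < 4

Answer: 1/(s + 1) - 1/(s-4), ROC: -1 < Re(s) < 4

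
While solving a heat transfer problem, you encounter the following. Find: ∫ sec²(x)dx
Since d/dx[tan(x)] = sec²(x), integral = tan(x) + C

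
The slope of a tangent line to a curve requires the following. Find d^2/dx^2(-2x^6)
Apply power rule 2 times:
d^1: -12x^5
d^2: -60x^4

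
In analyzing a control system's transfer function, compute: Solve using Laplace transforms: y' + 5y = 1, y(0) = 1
Take L of both sides: sY(s)-1+5Y(s) = 1/s
Y(s)(s+5) = 1/s+1
Y(s) = 1/(s(s+5))+1/(s+5)
Partial fractions: 1/(s(s+5)) = (1/5)/s - (1/5)/(s+5)
So Y(s) = (1/5)/s+(4/5)/(s+5)
Inverse transform (L^(-1){1/s} = 1, L^(-1){1/(s+5)} = e^(-5t)):

Answer: y(t) = 1/5+(4/5)·e^(-5t)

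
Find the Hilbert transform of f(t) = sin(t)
The Hilbert transform shifts each frequency component by -pi/2.
H{sin(wt)} = -cos(wt)
With w = 1: H{sin(t)} = -cos(t)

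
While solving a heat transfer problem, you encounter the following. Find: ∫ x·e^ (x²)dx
Let u = x², du = 2x dx
∫ (1/2)e^u du = e^u/2+C

Answer: e^(x²)/2+C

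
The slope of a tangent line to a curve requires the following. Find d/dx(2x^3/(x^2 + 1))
Quotient rule: (f/g)' = (f'g - fg')/g²
f = 2x^3, f' = 6x^2
g = x^2+1, g' = 2x

Answer: (6x^2·(x^2+1)-4x^4)/(x^2+1)²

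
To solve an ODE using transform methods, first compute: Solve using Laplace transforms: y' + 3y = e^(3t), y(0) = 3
Take L: sY - 3 + 3Y = 1/(s-3)
Y(s + 3) = 1/(s-3) + 3
Y = 1/((s-3)(s + 3)) + 3/(s + 3)
Partial fractions: 1/((s-3)(s + 3)) = (1/6)/(s-3) - (1/6)/(s + 3)
So Y = (1/6)/(s-3) + (17/6)/(s + 3)
Inverse Laplace transform (L^(-1){1/(s-3)} = e^(3t), L^(-1){1/(s + 3)} = e^(-3t)):

Answer: y(t) = (1/6)·e^(3t) + (17/6)·e^(-3t)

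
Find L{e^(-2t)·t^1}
First shifting: L{e^(at)f(t)} = F(s-a)
L{t^1} = 1/s^2
Shift s → s+2: 1/(s+2)^2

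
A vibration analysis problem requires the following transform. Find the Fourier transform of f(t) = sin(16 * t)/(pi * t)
sin(W*t)/(pi*t)=(W/pi)*sinc(W*t/pi) is the impulse response of the ideal low-pass filter with cutoff W (here W=16).
Its Fourier transform is a rectangular function:
F(omega)=1 for |omega| < 16, 0 otherwise

Answer: rect(omega/32) [i.e., 1 for |omega| < 16, 0 otherwise]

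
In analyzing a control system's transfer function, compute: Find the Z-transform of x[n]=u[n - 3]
Using the time-shift property: Z{u[n-3]} = z^(-3)*z/(z-1)
= z^(-2)/(z-1)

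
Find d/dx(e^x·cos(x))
Product rule: (fg)'=f'g + fg'
f=e^x, f'=e^x
g=cos(x), g'=-sin(x)

Answer: e^x·cos(x) - e^x·sin(x)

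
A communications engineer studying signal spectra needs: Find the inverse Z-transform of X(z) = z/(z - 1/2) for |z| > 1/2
Standard pair: z/(z-a) <-> a^n * u[n] for causal signals
With a = 1/2: x[n] = (1/2)^n * u[n]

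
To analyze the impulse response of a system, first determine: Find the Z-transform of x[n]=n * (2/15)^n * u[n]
Using the property Z{n*a^n*u[n]} = az/(z-a)^2
With a = 2/15: X(z) = (2/15)z/(z - 2/15)^2, |z| > 2/15

Answer: (2/15)z/(z - 2/15)^2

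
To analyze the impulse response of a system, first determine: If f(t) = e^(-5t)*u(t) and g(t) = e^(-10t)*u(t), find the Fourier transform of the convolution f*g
By the convolution theorem: F{f*g}=F(omega)*G(omega)
F(omega)=1/(5 + j*omega), G(omega)=1/(10 + j*omega)
F{f*g}=1/((5 + j*omega)(10 + j*omega))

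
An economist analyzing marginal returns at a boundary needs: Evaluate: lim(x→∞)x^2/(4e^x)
Apply L'Hôpital 2 times (∞/∞ each time):
Eventually get 2!/(4e^x) → 0

Answer: 0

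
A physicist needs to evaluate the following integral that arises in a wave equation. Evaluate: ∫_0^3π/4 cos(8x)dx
Antiderivative: sin(8x)/8
Evaluate at bounds: [sin(8·3π/4)/8] - [sin(8·0)/8]
=((0) - (0))/8=0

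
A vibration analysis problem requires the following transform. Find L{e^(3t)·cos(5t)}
First shifting: L{e^(at)f(t)}=F(s-a)
L{cos(5t)}=s/(s² + 25)
Shift: (s-3)/((s-3)² + 25)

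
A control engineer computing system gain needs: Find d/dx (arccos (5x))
d/dx[arccos(u)]=-u'/√(1-u²), u=5x, u'=5

Answer: -5/√(1 - 25x²)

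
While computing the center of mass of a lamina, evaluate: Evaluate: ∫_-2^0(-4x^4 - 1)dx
Step 1: Find antiderivative F(x)=(-4/5)x^5 - x
Step 2: F(0) - F(-2)=0 - (138/5)=-138/5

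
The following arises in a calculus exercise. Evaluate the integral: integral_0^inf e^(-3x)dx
integral_0^inf e^(-3x) dx=[-1/3 * e^(-3x)]_0^inf
=0 - (-1/3)=1/3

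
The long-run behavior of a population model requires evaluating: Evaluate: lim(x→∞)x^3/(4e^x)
Apply L'Hôpital 3 times (∞/∞ each time):
Eventually get 3!/(4e^x) → 0

Answer: 0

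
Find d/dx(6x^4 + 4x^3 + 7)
Power rule: d/dx(ax^n)=n·a·x^(n-1)
Term by term: 24·x^3+12·x^2

Answer: 24x^3+12x^2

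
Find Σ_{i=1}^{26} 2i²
=2·n(n+1)(2n+1)/6=2·26·27·53/6=12402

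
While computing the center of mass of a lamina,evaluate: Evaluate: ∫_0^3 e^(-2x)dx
Antiderivative: (1/(-2))e^(-2x)
Evaluate: (1/(-2))(e^-6 - 1)

Answer: (e^-6 - 1)/(-2)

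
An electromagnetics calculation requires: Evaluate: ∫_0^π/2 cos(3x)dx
Antiderivative: sin(3x)/3
Evaluate at bounds: [sin(3·π/2)/3] - [sin(3·0)/3]
= ((-1) - (0))/3 = -1/3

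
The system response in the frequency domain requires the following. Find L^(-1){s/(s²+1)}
L^(-1){s/(s²+w²)}=cos(wt)
Here w=1

Answer: cos(t)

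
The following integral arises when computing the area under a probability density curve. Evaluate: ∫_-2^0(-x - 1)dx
Step 1: Find antiderivative F(x) = (-1/2)x^2 - x
Step 2: F(0) - F(-2) = 0 - (0) = 0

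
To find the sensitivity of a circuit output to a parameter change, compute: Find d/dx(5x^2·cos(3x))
Product rule: (fg)'=f'g + fg'
f=5x^2, f'=10x
g=cos(3x), g'=-3·sin(3x)

Answer: 10x·cos(3x) - 15x^2·sin(3x)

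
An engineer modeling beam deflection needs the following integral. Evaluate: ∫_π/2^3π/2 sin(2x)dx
Antiderivative: -cos(2x)/2
Evaluate at bounds: [-cos(2·3π/2)/2] - [-cos(2·π/2)/2]
= (-(-1)+(-1))/2 = 0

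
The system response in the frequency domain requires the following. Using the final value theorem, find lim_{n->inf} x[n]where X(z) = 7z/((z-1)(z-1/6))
Final value theorem: lim x[n]=lim_{z->1} (z-1)*X(z)
(z-1)*X(z)=7z/(z-1/6)
As z->1: 7/(1-1/6)=7/(5/6)=42/5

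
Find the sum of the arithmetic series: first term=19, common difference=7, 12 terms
Last term: a_n = 19+(12-1)·7 = 96
Sum = n(a_1+a_n)/2 = 12(19+96)/2 = 690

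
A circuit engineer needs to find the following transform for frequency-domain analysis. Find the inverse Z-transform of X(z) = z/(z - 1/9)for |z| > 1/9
Standard pair: z/(z-a) <-> a^n * u[n] for causal signals
With a = 1/9: x[n] = (1/9)^n * u[n]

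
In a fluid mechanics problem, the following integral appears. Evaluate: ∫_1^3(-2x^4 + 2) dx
Step 1: Find antiderivative F(x) = (-2/5)x^5 + 2x
Step 2: F(3) - F(1) = -456/5 - (8/5) = -464/5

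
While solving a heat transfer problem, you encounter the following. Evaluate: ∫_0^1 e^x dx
Antiderivative: e^x
Evaluate: (e^1 - 1)

Answer: e^1 - 1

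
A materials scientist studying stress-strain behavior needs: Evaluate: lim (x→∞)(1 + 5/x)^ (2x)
Rewrite as [(1+5/x)^x]^2.
lim(1+5/x)^x=e^5, so limit=(e^5)^2=e^10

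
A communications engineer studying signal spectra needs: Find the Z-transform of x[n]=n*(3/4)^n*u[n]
Using the property Z{n * a^n * u[n]} = az/(z-a)^2
With a = 3/4: X(z) = (3/4)z/(z - 3/4)^2, |z| > 3/4

Answer: (3/4)z/(z - 3/4)^2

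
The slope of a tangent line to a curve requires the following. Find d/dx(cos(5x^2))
Chain rule: d/dx[cos(u)]=-sin(u)·u' where u=5x^2
u'=10x

Answer: -10x·sin(5x^2)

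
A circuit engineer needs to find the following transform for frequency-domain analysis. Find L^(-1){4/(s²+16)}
L^(-1){w/(s²+w²)} = sin(wt)
Here w = 4

Answer: sin(4t)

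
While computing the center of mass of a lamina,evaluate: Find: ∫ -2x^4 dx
Using power rule: ∫ -2x^4 dx = -2/5 x^5 + C = (-2/5)x^5 + C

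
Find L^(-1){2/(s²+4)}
L^(-1){w/(s² + w²)} = sin(wt)
Here w = 2

Answer: sin(2t)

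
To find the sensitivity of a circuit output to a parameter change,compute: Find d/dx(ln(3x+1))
Chain rule: d/dx[ln(u)]=u'/u where u=3x+1
u'=3

Answer: (3)/(3x+1)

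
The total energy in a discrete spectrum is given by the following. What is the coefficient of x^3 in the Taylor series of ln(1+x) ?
ln(1 + x)=Σ (-1)^(n + 1) x^n/n
Coefficient of x^3=(-1)^4/3=1/3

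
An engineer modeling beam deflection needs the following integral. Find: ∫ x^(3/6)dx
Power rule: ∫ x^(1/2) dx = x^(3/2)/(3/2) + C

Answer: (2/3)·x^(3/2) + C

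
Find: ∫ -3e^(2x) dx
Since d/dx[e^(2x)] = 2e^(2x), we get -3/2 e^(2x) + C

Answer: (-3/2)e^(2x) + C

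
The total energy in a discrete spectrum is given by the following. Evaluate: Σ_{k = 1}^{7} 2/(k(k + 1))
Partial fractions: 2/(k(k + 1))=2/k - 2/(k + 1)
Telescoping sum: 2(1 - 1/8)=2·7/8

Answer: 7/4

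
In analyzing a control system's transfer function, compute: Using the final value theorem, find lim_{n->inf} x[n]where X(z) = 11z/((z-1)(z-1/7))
Final value theorem: lim x[n] = lim_{z->1} (z-1)*X(z)
(z-1)*X(z) = 11z/(z-1/7)
As z->1: 11/(1-1/7) = 11/(6/7) = 77/6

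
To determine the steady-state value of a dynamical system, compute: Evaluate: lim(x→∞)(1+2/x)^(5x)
Rewrite as [(1+2/x)^x]^5.
lim(1+2/x)^x=e^2, so limit=(e^2)^5=e^10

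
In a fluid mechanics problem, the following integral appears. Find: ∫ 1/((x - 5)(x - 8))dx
Partial fractions: 1/((x-5)(x-8))=A/(x-5)+B/(x-8)
A=-1/3, B=1/3
∫ [-1/3· 1/(x-5)+1/3· 1/(x-8)] dx
=(1/3)[ln|x-8| - ln|x-5|]+C

Answer: (1/3)·ln|(x-8)/(x-5)|+C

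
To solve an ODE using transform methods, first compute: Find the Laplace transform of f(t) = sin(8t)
L{sin(wt)}=w/(s²+w²)
L{sin(8t)}=8/(s²+64)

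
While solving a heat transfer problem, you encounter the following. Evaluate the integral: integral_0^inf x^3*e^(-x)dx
This is a Gamma integral. Substitute u = 1x:
integral_0^inf x^3*e^(-x) dx = (1/1^4) integral_0^inf u^3*e^(-u) du
= Gamma(4)/1^4 = 3!/1^4 = 6/1

Answer: 6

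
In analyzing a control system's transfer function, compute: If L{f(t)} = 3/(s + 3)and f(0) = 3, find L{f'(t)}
L{f'(t)} = s·F(s) - f(0) = 3s/(s + 3) - 3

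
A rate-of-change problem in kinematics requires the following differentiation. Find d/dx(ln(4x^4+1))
Chain rule: d/dx[ln(u)] = u'/u where u = 4x^4+1
u' = 16x^3

Answer: (16x^3)/(4x^4+1)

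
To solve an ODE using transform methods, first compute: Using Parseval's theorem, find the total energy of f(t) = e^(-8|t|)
Parseval's theorem: E=integral |f(t)|^2 dt=(1/2pi) integral |F(omega)|^2 domega
E=integral_{-inf}^{inf} e^(-16|t|) dt=2 * integral_0^inf e^(-16t) dt=2/(2 * 8)=1/8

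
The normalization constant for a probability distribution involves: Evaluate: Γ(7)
Γ(n)=(n-1)! for positive integers
Γ(7)=6!=720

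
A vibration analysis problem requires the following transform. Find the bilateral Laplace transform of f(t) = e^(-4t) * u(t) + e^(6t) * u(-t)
For e^(-4t) * u(t): L = 1/(s + 4), Re(s) > -4
For e^(6t) * u(-t): L = -1/(s-6), Re(s) < 6
Combined: F(s) = 1/(s + 4) - 1/(s-6), -4 < Re(s) < 6

Answer: 1/(s + 4) - 1/(s-6), ROC: -4 < Re(s) < 6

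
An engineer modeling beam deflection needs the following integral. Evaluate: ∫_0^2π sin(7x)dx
Antiderivative: -cos(7x)/7
Evaluate at bounds: [-cos(7·2π)/7] - [-cos(7·0)/7]
= (-(1)+(1))/7 = 0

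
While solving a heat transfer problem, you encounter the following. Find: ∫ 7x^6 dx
Using power rule: ∫ 7x^6 dx=7/7 x^7 + C=x^7 + C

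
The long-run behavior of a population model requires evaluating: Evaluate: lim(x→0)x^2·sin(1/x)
Squeeze theorem: -|x^2| ≤ x^2·sin(1/x) ≤ |x^2|
Since x^2 → 0 as x → 0, by squeeze theorem the limit is 0

Answer: 0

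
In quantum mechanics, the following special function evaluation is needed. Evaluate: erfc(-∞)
erfc(x) = 1 - erf(x); erfc(-∞) = 1 - erf(-∞) = 1 - (-1) = 2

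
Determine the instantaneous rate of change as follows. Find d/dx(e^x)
Chain rule: d/dx[e^u]=e^u · u' where u=x
u'=1

Answer: 1·e^x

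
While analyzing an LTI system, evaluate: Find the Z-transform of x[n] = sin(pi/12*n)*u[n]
Z{sin(w0 * n) * u[n]} = z * sin(w0)/(z^2 - 2z * cos(w0) + 1)
With w0 = pi/12: X(z) = z * sin(pi/12)/(z^2 - 2z * cos(pi/12) + 1)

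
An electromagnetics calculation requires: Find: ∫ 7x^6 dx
Using power rule: ∫ 7x^6 dx=7/7 x^7 + C=x^7 + C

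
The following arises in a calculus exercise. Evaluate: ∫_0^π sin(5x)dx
Antiderivative: -cos(5x)/5
Evaluate at bounds: [-cos(5·π)/5] - [-cos(5·0)/5]
= (-(-1) + (1))/5 = 2/5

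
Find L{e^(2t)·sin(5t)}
First shifting: L{e^(at)f(t)} = F(s-a)
L{sin(5t)} = 5/(s²+25)
Shift: 5/((s-2)²+25)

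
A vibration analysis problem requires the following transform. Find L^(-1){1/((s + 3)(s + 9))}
Partial fractions: 1/((s+3)(s+9)) = A/(s+3)+B/(s+9)
Cover-up: A = 1/(s+9)|_{s = -3} = 1/6; B = 1/(s+3)|_{s = -9} = -1/6
L^(-1) = (1/6)e^(-3t) - (1/6)e^(-9t)

Answer: (1/6)(e^(-3t) - e^(-9t))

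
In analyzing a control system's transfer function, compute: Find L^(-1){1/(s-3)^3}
L^(-1){1/(s-a)^n}=t^(n-1)·e^(at)/(n-1)!
Here a=3, n=3: t^2·e^(3t)/2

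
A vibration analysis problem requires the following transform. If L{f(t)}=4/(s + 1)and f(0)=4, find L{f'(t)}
L{f'(t)}=s·F(s) - f(0)=4s/(s+1)-4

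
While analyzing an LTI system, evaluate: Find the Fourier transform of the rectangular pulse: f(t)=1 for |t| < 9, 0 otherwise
F(omega) = integral from -9 to 9 of e^(-j * omega * t) dt
= 2 * sin(9 * omega)/omega = 18 * sinc(9 * omega/pi)

Answer: 2 * sin(9 * omega)/omega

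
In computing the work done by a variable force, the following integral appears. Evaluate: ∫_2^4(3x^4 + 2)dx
Step 1: Find antiderivative F(x) = (3/5)x^5 + 2x
Step 2: F(4) - F(2) = 3112/5 - (116/5) = 2996/5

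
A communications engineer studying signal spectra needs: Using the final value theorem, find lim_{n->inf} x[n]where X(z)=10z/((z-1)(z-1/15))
Final value theorem: lim x[n] = lim_{z->1} (z-1) * X(z)
(z-1) * X(z) = 10z/(z-1/15)
As z->1: 10/(1-1/15) = 10/(14/15) = 75/7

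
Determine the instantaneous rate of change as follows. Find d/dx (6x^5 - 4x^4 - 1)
Power rule: d/dx(ax^n)=n·a·x^(n-1)
Term by term: 30·x^4 - 16·x^3

Answer: 30x^4 - 16x^3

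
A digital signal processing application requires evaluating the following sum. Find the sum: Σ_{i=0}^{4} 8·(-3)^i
Geometric series: S=a(1 - r^n)/(1 - r)
a=8, r=-3, n=5
S=8(1 + 243)/4=488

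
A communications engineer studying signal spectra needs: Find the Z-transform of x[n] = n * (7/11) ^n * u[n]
Using the property Z{n*a^n*u[n]}=az/(z-a)^2
With a=7/11: X(z)=(7/11)z/(z - 7/11)^2, |z| > 7/11

Answer: (7/11)z/(z - 7/11)^2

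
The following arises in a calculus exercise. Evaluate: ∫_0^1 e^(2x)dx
Antiderivative: (1/2)e^(2x)
Evaluate: (1/2)(e^2 - 1)

Answer: (e^2 - 1)/2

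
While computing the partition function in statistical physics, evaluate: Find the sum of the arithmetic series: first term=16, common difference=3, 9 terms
Last term: a_n=16 + (9 - 1)·3=40
Sum=n(a_1 + a_n)/2=9(16 + 40)/2=252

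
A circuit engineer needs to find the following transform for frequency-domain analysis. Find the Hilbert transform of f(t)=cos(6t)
The Hilbert transform shifts each frequency component by -pi/2.
H{cos(wt)} = sin(wt)
With w = 6: H{cos(6t)} = sin(6t)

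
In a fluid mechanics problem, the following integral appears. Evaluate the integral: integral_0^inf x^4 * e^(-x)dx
This is a Gamma integral. Substitute u=1x:
integral_0^inf x^4 * e^(-x) dx=(1/1^5) integral_0^inf u^4 * e^(-u) du
=Gamma(5)/1^5=4!/1^5=24/1

Answer: 24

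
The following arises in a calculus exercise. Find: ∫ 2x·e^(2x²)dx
Let u = 2x², du = 4x dx
∫ (1/2)e^u du = e^u/2 + C

Answer: e^(2x²)/2 + C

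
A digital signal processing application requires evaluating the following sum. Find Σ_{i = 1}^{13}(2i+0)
= 2·Σ i+0·13 = 2·91+0 = 182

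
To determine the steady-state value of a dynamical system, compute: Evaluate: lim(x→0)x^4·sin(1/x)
Squeeze theorem: -|x^4| ≤ x^4·sin(1/x) ≤ |x^4|
Since x^4 → 0 as x → 0, by squeeze theorem the limit is 0

Answer: 0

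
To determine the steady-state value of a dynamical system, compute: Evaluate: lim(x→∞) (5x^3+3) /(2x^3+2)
Divide numerator and denominator by x^3:
lim (5+3/x^3)/(2+2/x^3)=5/2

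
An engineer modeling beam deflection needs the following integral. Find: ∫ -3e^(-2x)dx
Since d/dx[e^(-2x)]=-2e^(-2x), we get 3/2 e^(-2x)+C

Answer: (3/2)e^(-2x)+C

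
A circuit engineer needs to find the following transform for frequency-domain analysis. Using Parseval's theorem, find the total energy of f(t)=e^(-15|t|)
Parseval's theorem: E=integral |f(t)|^2 dt=(1/2pi) integral |F(omega)|^2 domega
E=integral_{-inf}^{inf} e^(-30|t|) dt=2 * integral_0^inf e^(-30t) dt=2/(2 * 15)=1/15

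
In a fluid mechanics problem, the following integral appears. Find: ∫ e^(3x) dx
Since d/dx[e^(3x)] = 3e^(3x), we get 1/3 e^(3x)+C

Answer: (1/3)e^(3x)+C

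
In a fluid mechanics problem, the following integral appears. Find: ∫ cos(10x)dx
Using substitution u = 10x: ∫ cos(u) du/10 = sin(u)/10 + C

Answer: (1/10)sin(10x) + C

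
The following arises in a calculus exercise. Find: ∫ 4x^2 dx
Using power rule: ∫ 4x^2 dx = 4/3 x^3+C = (4/3)x^3+C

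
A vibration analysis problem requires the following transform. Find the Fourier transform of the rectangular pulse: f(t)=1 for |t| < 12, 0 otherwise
F(omega)=integral from -12 to 12 of e^(-j * omega * t) dt
=2 * sin(12 * omega)/omega=24 * sinc(12 * omega/pi)

Answer: 2 * sin(12 * omega)/omega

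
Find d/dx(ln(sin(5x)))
Chain rule: d/dx[ln(u)] = u'/u where u = sin(5x)
u' = 5cos(5x)

Answer: (5cos(5x))/(sin(5x))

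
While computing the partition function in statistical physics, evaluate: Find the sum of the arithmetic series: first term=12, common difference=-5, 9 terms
Last term: a_n = 12 + (9 - 1)·-5 = -28
Sum = n(a_1 + a_n)/2 = 9(12 + (-28))/2 = -72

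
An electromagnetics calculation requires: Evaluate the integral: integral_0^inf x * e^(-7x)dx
This is a Gamma integral. Substitute u=7x (du=7 dx):
integral_0^inf x*e^(-7x) dx=(1/7^2) integral_0^inf u^1*e^(-u) du
=Gamma(2)/7^2=1!/7^2=1/49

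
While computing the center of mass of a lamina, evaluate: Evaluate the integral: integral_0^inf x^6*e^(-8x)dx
This is a Gamma integral. Substitute u=8x (du=8 dx):
integral_0^inf x^6*e^(-8x) dx=(1/8^7) integral_0^inf u^6*e^(-u) du
=Gamma(7)/8^7=6!/8^7=720/2097152

Answer: 45/131072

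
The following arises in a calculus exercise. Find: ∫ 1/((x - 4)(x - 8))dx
Partial fractions: 1/((x-4)(x-8)) = A/(x-4) + B/(x-8)
A = -1/4, B = 1/4
∫ [-1/4· 1/(x-4) + 1/4· 1/(x-8)] dx
= (1/4)[ln|x-8| - ln|x-4|] + C

Answer: (1/4)·ln|(x-8)/(x-4)| + C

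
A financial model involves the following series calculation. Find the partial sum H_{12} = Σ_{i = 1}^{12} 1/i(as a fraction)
H_12=1+1/2+1/3+...+1/12
=86021/27720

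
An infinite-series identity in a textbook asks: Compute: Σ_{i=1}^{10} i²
Using formula: Σ i^2 = n(n+1)(2n+1)/6 = 10·11·21/6 = 385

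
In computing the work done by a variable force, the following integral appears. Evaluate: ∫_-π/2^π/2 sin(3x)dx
Antiderivative: -cos(3x)/3
Evaluate at bounds: [-cos(3·π/2)/3] - [-cos(3·-π/2)/3]
=(-(0)+(0))/3=0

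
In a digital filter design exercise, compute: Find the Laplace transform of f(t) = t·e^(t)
L{t·e^(at)} = 1/(s-a)²
L{t·e^(t)} = 1/(s-1)²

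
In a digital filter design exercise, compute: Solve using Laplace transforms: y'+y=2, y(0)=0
Take L of both sides: sY(s)-0+Y(s)=2/s
Y(s)(s+1)=2/s+0
Y(s)=2/(s(s+1))+0/(s+1)
Partial fractions: 2/(s(s+1))=2/s - 2/(s+1)
So Y(s)=2/s - 2/(s+1)
Inverse transform (L^(-1){1/s}=1, L^(-1){1/(s+1)}=e^(-t)):

Answer: y(t)=2-2·e^(-t)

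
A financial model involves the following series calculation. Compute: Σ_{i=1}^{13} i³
Using formula: Σ i^3 = [n(n + 1)/2]² = [13·14/2]² = 8281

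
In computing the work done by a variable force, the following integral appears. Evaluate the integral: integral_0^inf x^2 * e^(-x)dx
This is a Gamma integral. Substitute u=1x:
integral_0^inf x^2*e^(-x) dx=(1/1^3) integral_0^inf u^2*e^(-u) du
=Gamma(3)/1^3=2!/1^3=2/1

Answer: 2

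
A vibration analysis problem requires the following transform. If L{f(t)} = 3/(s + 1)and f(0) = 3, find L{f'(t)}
L{f'(t)}=s·F(s) - f(0)=3s/(s + 1) - 3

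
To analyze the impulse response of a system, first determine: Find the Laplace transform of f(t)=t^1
L{t^n} = n!/s^(n + 1)
L{t^1} = 1!/s^2 = 1/s^2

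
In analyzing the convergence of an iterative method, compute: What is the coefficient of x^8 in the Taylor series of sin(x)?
sin(x) has only odd powers. Coefficient of x^8 = 0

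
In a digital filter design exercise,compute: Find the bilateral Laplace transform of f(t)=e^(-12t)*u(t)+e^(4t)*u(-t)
For e^(-12t) * u(t): L=1/(s+12), Re(s) > -12
For e^(4t) * u(-t): L=-1/(s-4), Re(s) < 4
Combined: F(s)=1/(s+12)-1/(s-4), -12 < Re(s) < 4

Answer: 1/(s+12)-1/(s-4), ROC: -12 < Re(s) < 4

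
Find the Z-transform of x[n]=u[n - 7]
Using the time-shift property: Z{u[n-7]}=z^(-7)*z/(z-1)
=z^(-6)/(z-1)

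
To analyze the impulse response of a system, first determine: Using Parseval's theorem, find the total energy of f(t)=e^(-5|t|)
Parseval's theorem: E=integral |f(t)|^2 dt=(1/2pi) integral |F(omega)|^2 domega
E=integral_{-inf}^{inf} e^(-10|t|) dt=2 * integral_0^inf e^(-10t) dt=2/(2 * 5)=1/5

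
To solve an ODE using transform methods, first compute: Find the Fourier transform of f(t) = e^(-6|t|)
Using the standard pair: F{e^(-a|t|)} = 2a/(a^2+omega^2)
With a = 6: F(omega) = 12/(36+omega^2)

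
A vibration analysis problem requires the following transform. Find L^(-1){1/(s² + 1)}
L^(-1){w/(s² + w²)} = sin(wt)
Here w = 1

Answer: sin(t)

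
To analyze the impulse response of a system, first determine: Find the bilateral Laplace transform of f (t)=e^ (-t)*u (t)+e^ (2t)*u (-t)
For e^(-t)*u(t): L=1/(s + 1), Re(s) > -1
For e^(2t)*u(-t): L=-1/(s-2), Re(s) < 2
Combined: F(s)=1/(s + 1) - 1/(s-2), -1 < Re(s) < 2

Answer: 1/(s + 1) - 1/(s-2), ROC: -1 < Re(s) < 2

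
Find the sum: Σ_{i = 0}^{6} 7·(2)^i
Geometric series: S=a(1 - r^n)/(1 - r)
a=7, r=2, n=7
S=7(1 - 128)/-1=889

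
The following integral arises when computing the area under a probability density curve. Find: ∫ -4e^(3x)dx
Since d/dx[e^(3x)] = 3e^(3x), we get -4/3 e^(3x)+C

Answer: (-4/3)e^(3x)+C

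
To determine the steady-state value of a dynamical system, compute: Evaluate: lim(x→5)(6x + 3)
Polynomial is continuous, so substitute x=5:
6·5 + 3=33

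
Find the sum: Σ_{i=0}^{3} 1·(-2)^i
Geometric series: S = a(1 - r^n)/(1 - r)
a = 1, r = -2, n = 4
S = 1(1 - 16)/3 = -5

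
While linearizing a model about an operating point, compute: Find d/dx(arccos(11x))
d/dx[arccos(u)]=-u'/√(1-u²), u=11x, u'=11

Answer: -11/√(1-121x²)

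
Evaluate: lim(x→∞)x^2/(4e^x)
Apply L'Hôpital 2 times (∞/∞ each time):
Eventually get 2!/(4e^x) → 0

Answer: 0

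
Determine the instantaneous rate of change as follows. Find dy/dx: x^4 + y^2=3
Differentiate: 4x^3+2y·(dy/dx) = 0
dy/dx = -4x^3/(2y)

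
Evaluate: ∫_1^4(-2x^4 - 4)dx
Step 1: Find antiderivative F(x) = (-2/5)x^5-4x
Step 2: F(4) - F(1) = -2128/5 - (-22/5) = -2106/5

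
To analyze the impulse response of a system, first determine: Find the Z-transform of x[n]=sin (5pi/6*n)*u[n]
Z{sin(w0 * n) * u[n]}=z * sin(w0)/(z^2 - 2z * cos(w0) + 1)
With w0=5pi/6: X(z)=z * sin(5pi/6)/(z^2 - 2z * cos(5pi/6) + 1)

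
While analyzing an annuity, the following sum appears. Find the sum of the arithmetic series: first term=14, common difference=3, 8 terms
Last term: a_n=14+(8-1)·3=35
Sum=n(a_1+a_n)/2=8(14+35)/2=196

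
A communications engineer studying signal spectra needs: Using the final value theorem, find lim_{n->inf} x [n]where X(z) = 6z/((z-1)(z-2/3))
Final value theorem: lim x[n]=lim_{z->1} (z-1) * X(z)
(z-1) * X(z)=6z/(z-2/3)
As z->1: 6/(1 - 2/3)=6/(1/3)=18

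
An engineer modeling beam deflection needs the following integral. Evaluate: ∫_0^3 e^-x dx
Antiderivative: -e^-x
Evaluate: -(e^-3-1)

Answer: (e^-3-1)/(-1)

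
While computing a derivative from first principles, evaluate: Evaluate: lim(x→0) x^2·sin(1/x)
Squeeze theorem: -|x^2| ≤ x^2·sin(1/x) ≤ |x^2|
Since x^2 → 0 as x → 0, by squeeze theorem the limit is 0

Answer: 0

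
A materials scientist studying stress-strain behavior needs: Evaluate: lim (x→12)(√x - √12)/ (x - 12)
Multiply by conjugate (√x+√12)/(√x+√12):
= (x - 12)/((x - 12)(√x+√12)) = 1/(√x+√12)
As x → 12: 1/(2√12)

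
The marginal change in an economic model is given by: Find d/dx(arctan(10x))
d/dx[arctan(u)]=u'/(1 + u²), u=10x, u'=10

Answer: 10/(1 + 100x²)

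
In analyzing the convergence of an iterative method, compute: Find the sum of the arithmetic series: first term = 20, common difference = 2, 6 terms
Last term: a_n = 20+(6-1)·2 = 30
Sum = n(a_1+a_n)/2 = 6(20+30)/2 = 150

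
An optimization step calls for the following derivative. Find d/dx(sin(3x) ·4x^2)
Product rule: (fg)' = f'g + fg'
f = sin(3x), f' = 3·cos(3x)
g = 4x^2, g' = 8x

Answer: 12·cos(3x)·x^2 + 8·sin(3x)·x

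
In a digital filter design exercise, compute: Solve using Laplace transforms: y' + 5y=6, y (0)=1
Take L of both sides: sY(s) - 1 + 5Y(s) = 6/s
Y(s)(s + 5) = 6/s + 1
Y(s) = 6/(s(s + 5)) + 1/(s + 5)
Partial fractions: 6/(s(s + 5)) = (6/5)/s - (6/5)/(s + 5)
So Y(s) = (6/5)/s - (1/5)/(s + 5)
Inverse transform (L^(-1){1/s} = 1, L^(-1){1/(s + 5)} = e^(-5t)):

Answer: y(t) = 6/5 - (1/5)·e^(-5t)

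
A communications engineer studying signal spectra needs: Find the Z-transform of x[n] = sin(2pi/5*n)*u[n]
Z{sin(w0*n)*u[n]} = z*sin(w0)/(z^2-2z*cos(w0)+1)
With w0 = 2pi/5: X(z) = z*sin(2pi/5)/(z^2-2z*cos(2pi/5)+1)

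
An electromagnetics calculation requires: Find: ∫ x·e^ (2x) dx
Integration by parts: u=x, dv=e^(2x) dx
du=dx, v=e^(2x)/2
=x·e^(2x)/2 - ∫ e^(2x)/2 dx
=x·e^(2x)/2 - e^(2x)/4+C

Answer: e^(2x)(x/2-1/4)+C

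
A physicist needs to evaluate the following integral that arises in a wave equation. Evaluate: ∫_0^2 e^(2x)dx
Antiderivative: (1/2)e^(2x)
Evaluate: (1/2)(e^4-1)

Answer: (e^4-1)/2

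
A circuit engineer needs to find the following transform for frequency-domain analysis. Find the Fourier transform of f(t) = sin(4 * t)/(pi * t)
sin(W*t)/(pi*t) = (W/pi)*sinc(W*t/pi) is the impulse response of the ideal low-pass filter with cutoff W (here W = 4).
Its Fourier transform is a rectangular function:
F(omega) = 1 for |omega| < 4, 0 otherwise

Answer: rect(omega/8) [i.e., 1 for |omega| < 4, 0 otherwise]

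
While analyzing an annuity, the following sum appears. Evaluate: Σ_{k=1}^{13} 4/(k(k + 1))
Partial fractions: 4/(k(k + 1))=4/k - 4/(k + 1)
Telescoping sum: 4(1 - 1/14)=4·13/14

Answer: 26/7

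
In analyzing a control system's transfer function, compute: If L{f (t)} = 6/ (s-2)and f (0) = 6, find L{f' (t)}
L{f'(t)} = s·F(s) - f(0) = 6s/(s-2) - 6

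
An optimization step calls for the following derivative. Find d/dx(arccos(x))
d/dx[arccos(u)]=-u'/√(1-u²), u=x, u'=1

Answer: -1/√(1-x²)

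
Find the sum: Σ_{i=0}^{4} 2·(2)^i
Geometric series: S = a(1 - r^n)/(1 - r)
a = 2, r = 2, n = 5
S = 2(1 - 32)/-1 = 62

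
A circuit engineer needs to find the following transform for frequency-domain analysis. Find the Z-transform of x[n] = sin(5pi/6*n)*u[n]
Z{sin(w0*n)*u[n]} = z*sin(w0)/(z^2 - 2z*cos(w0) + 1)
With w0 = 5pi/6: X(z) = z*sin(5pi/6)/(z^2 - 2z*cos(5pi/6) + 1)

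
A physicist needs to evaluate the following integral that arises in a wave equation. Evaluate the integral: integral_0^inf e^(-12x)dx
integral_0^inf e^(-12x) dx = [-1/12*e^(-12x)]_0^inf
= 0 - (-1/12) = 1/12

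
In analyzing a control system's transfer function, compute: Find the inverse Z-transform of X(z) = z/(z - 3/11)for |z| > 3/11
Standard pair: z/(z-a) <-> a^n*u[n] for causal signals
With a = 3/11: x[n] = (3/11)^n*u[n]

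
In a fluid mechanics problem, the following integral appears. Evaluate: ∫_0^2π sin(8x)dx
Antiderivative: -cos(8x)/8
Evaluate at bounds: [-cos(8·2π)/8] - [-cos(8·0)/8]
=(-(1) + (1))/8=0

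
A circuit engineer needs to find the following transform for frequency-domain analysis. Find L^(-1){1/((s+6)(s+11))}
Partial fractions: 1/((s+6)(s+11))=A/(s+6)+B/(s+11)
Cover-up: A=1/(s+11)|_{s=-6}=1/5; B=1/(s+6)|_{s=-11}=-1/5
L^(-1)=(1/5)e^(-6t) - (1/5)e^(-11t)

Answer: (1/5)(e^(-6t) - e^(-11t))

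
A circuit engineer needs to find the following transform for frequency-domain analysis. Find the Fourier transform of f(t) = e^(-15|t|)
Using the standard pair: F{e^(-a|t|)}=2a/(a^2+omega^2)
With a=15: F(omega)=30/(225+omega^2)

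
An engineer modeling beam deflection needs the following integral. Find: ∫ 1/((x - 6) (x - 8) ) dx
Partial fractions: 1/((x-6)(x-8)) = A/(x-6)+B/(x-8)
A = -1/2, B = 1/2
∫ [-1/2· 1/(x-6)+1/2· 1/(x-8)] dx
= (1/2)[ln|x-8| - ln|x-6|]+C

Answer: (1/2)·ln|(x-8)/(x-6)|+C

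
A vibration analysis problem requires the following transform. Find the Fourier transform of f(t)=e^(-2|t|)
Using the standard pair: F{e^(-a|t|)}=2a/(a^2+omega^2)
With a=2: F(omega)=4/(4+omega^2)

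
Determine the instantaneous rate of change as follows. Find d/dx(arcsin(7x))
d/dx[arcsin(u)] = u'/√(1-u²), u = 7x, u' = 7

Answer: 7/√(1-49x²)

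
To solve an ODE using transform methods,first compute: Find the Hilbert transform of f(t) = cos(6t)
The Hilbert transform shifts each frequency component by -pi/2.
H{cos(wt)} = sin(wt)
With w = 6: H{cos(6t)} = sin(6t)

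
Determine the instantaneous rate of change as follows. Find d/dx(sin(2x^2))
Chain rule: d/dx[sin(u)]=cos(u)·u' where u=2x^2
u'=4x

Answer: 4x·cos(2x^2)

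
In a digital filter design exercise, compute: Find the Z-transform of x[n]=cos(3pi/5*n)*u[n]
Z{cos(w0 * n) * u[n]}=z(z - cos(w0))/(z^2-2z * cos(w0)+1)
With w0=3pi/5: X(z)=z(z - cos(3pi/5))/(z^2-2z * cos(3pi/5)+1)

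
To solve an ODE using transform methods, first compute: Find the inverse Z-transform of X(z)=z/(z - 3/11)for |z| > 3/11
Standard pair: z/(z-a) <-> a^n*u[n] for causal signals
With a=3/11: x[n]=(3/11)^n*u[n]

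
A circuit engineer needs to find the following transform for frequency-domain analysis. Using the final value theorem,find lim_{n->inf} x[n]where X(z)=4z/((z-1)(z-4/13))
Final value theorem: lim x[n]=lim_{z->1} (z-1) * X(z)
(z-1) * X(z)=4z/(z-4/13)
As z->1: 4/(1-4/13)=4/(9/13)=52/9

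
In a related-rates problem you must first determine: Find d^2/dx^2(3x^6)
Apply power rule 2 times:
d^1: 18x^5
d^2: 90x^4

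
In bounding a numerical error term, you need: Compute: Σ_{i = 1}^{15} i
Using formula: Σ i^1=n(n + 1)/2=15·16/2=120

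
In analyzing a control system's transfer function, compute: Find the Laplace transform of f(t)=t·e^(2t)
L{t·e^(at)} = 1/(s-a)²
L{t·e^(2t)} = 1/(s-2)²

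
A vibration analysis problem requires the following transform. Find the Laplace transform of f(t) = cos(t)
L{cos(wt)} = s/(s²+w²)
L{cos(t)} = s/(s²+1)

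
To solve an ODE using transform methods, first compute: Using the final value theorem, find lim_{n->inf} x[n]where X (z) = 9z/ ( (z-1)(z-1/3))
Final value theorem: lim x[n]=lim_{z->1} (z-1)*X(z)
(z-1)*X(z)=9z/(z-1/3)
As z->1: 9/(1-1/3)=9/(2/3)=27/2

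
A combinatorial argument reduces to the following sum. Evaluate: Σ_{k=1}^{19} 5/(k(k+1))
Partial fractions: 5/(k(k + 1)) = 5/k - 5/(k + 1)
Telescoping sum: 5(1 - 1/20) = 5·19/20

Answer: 19/4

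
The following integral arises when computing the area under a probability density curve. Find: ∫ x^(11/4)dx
Power rule: ∫ x^(11/4) dx=x^(15/4)/(15/4) + C

Answer: (4/15)·x^(15/4) + C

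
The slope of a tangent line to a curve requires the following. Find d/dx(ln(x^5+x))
Chain rule: d/dx[ln(u)] = u'/u where u = x^5+x
u' = 5x^4+1

Answer: (5x^4+1)/(x^5+x)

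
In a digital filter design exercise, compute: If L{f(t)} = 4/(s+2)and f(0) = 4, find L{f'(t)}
L{f'(t)} = s·F(s) - f(0) = 4s/(s+2)-4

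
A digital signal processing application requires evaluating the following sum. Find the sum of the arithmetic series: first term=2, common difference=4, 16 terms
Last term: a_n=2 + (16 - 1)·4=62
Sum=n(a_1 + a_n)/2=16(2 + 62)/2=512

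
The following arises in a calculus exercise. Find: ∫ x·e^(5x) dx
Integration by parts: u = x, dv = e^(5x) dx
du = dx, v = e^(5x)/5
= x·e^(5x)/5 - ∫ e^(5x)/5 dx
= x·e^(5x)/5 - e^(5x)/25 + C

Answer: e^(5x)(x/5 - 1/25) + C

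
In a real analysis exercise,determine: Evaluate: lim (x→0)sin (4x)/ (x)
L'Hôpital (0/0): lim 4cos(4x)/1 = 4/1

Answer: 4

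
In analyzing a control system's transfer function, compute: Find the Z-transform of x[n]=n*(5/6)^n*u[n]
Using the property Z{n*a^n*u[n]}=az/(z-a)^2
With a=5/6: X(z)=(5/6)z/(z - 5/6)^2, |z| > 5/6

Answer: (5/6)z/(z - 5/6)^2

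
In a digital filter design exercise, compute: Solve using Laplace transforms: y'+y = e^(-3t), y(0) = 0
Take L: sY - 0+Y = 1/(s+3)
Y(s+1) = 1/(s+3)+0
Y = 1/((s+3)(s+1))+0/(s+1)
Partial fractions: 1/((s+3)(s+1)) = -(1/2)/(s+3)+(1/2)/(s+1)
So Y = -(1/2)/(s+3)+(1/2)/(s+1)
Inverse Laplace transform (L^(-1){1/(s+3)} = e^(-3t), L^(-1){1/(s+1)} = e^(-t)):

Answer: y(t) = (-1/2)·e^(-3t)+(1/2)·e^(-t)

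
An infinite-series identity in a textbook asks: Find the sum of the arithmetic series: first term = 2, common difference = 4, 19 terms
Last term: a_n = 2 + (19 - 1)·4 = 74
Sum = n(a_1 + a_n)/2 = 19(2 + 74)/2 = 722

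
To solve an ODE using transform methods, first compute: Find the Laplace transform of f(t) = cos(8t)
L{cos(wt)}=s/(s² + w²)
L{cos(8t)}=s/(s² + 64)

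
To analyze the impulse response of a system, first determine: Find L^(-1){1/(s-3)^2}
L^(-1){1/(s-a)^n}=t^(n-1)·e^(at)/(n-1)!
Here a=3, n=2: t^1·e^(3t)/1

Answer: t·e^(3t)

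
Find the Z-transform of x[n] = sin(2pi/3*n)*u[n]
Z{sin(w0*n)*u[n]} = z*sin(w0)/(z^2-2z*cos(w0)+1)
With w0 = 2pi/3: X(z) = z*sin(2pi/3)/(z^2-2z*cos(2pi/3)+1)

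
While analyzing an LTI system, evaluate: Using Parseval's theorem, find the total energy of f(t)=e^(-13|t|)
Parseval's theorem: E=integral |f(t)|^2 dt=(1/2pi) integral |F(omega)|^2 domega
E=integral_{-inf}^{inf} e^(-26|t|) dt=2 * integral_0^inf e^(-26t) dt=2/(2 * 13)=1/13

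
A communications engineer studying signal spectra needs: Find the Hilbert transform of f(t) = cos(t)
The Hilbert transform shifts each frequency component by -pi/2.
H{cos(wt)} = sin(wt)
With w = 1: H{cos(t)} = sin(t)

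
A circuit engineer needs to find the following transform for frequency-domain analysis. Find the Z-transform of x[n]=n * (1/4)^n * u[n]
Using the property Z{n * a^n * u[n]}=az/(z-a)^2
With a=1/4: X(z)=(1/4)z/(z - 1/4)^2, |z| > 1/4

Answer: (1/4)z/(z - 1/4)^2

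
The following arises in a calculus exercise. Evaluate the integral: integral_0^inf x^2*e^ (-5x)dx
This is a Gamma integral. Substitute u=5x (du=5 dx):
integral_0^inf x^2 * e^(-5x) dx=(1/5^3) integral_0^inf u^2 * e^(-u) du
=Gamma(3)/5^3=2!/5^3=2/125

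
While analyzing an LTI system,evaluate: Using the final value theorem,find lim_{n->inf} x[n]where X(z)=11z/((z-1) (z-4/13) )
Final value theorem: lim x[n]=lim_{z->1} (z-1) * X(z)
(z-1) * X(z)=11z/(z-4/13)
As z->1: 11/(1-4/13)=11/(9/13)=143/9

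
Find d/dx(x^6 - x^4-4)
Power rule: d/dx(ax^n) = n·a·x^(n-1)
Term by term: 6·x^5 - 4·x^3

Answer: 6x^5 - 4x^3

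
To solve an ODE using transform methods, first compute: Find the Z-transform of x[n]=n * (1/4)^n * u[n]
Using the property Z{n * a^n * u[n]} = az/(z-a)^2
With a = 1/4: X(z) = (1/4)z/(z - 1/4)^2, |z| > 1/4

Answer: (1/4)z/(z - 1/4)^2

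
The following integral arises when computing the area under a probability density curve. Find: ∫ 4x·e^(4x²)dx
Let u = 4x², du = 8x dx
∫ (1/2)e^u du = e^u/2 + C

Answer: e^(4x²)/2 + C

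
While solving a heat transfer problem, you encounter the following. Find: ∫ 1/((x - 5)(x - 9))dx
Partial fractions: 1/((x-5)(x-9))=A/(x-5)+B/(x-9)
A=-1/4, B=1/4
∫ [-1/4· 1/(x-5)+1/4· 1/(x-9)] dx
=(1/4)[ln|x-9| - ln|x-5|]+C

Answer: (1/4)·ln|(x-9)/(x-5)|+C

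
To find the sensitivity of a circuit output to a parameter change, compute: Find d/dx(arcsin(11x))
d/dx[arcsin(u)]=u'/√(1-u²), u=11x, u'=11

Answer: 11/√(1-121x²)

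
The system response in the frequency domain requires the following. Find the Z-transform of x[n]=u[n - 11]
Using the time-shift property: Z{u[n-11]}=z^(-11) * z/(z-1)
=z^(-10)/(z-1)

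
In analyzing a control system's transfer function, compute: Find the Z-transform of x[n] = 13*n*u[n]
Z{n*u[n]}=z/(z-1)^2
By linearity: Z{13*n*u[n]}=13z/(z-1)^2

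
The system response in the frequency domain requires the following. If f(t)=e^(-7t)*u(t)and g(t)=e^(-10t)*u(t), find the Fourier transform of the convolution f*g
By the convolution theorem: F{f*g}=F(omega)*G(omega)
F(omega)=1/(7 + j*omega), G(omega)=1/(10 + j*omega)
F{f*g}=1/((7 + j*omega)(10 + j*omega))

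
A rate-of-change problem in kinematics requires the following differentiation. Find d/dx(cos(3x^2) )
Chain rule: d/dx[cos(u)]=-sin(u)·u' where u=3x^2
u'=6x

Answer: -6x·sin(3x^2)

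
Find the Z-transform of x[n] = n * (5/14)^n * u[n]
Using the property Z{n * a^n * u[n]} = az/(z-a)^2
With a = 5/14: X(z) = (5/14)z/(z - 5/14)^2, |z| > 5/14

Answer: (5/14)z/(z - 5/14)^2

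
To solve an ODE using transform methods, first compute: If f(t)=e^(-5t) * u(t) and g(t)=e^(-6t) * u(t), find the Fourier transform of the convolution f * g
By the convolution theorem: F{f*g}=F(omega)*G(omega)
F(omega)=1/(5 + j*omega), G(omega)=1/(6 + j*omega)
F{f*g}=1/((5 + j*omega)(6 + j*omega))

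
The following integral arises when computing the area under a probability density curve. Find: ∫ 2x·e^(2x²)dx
Let u=2x², du=4x dx
∫ (1/2)e^u du=e^u/2+C

Answer: e^(2x²)/2+C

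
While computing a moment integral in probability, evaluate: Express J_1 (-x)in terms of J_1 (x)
For integer n: J_n(-x) = (-1)^n J_n(x)
With n = 1: J_1(-x) = (-1)^1 J_1(x) = -J_1(x)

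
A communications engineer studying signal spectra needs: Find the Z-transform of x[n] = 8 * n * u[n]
Z{n * u[n]} = z/(z-1)^2
By linearity: Z{8 * n * u[n]} = 8z/(z-1)^2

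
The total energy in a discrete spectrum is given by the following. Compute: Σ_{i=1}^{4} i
Using formula: Σ i^1=n(n+1)/2=4·5/2=10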